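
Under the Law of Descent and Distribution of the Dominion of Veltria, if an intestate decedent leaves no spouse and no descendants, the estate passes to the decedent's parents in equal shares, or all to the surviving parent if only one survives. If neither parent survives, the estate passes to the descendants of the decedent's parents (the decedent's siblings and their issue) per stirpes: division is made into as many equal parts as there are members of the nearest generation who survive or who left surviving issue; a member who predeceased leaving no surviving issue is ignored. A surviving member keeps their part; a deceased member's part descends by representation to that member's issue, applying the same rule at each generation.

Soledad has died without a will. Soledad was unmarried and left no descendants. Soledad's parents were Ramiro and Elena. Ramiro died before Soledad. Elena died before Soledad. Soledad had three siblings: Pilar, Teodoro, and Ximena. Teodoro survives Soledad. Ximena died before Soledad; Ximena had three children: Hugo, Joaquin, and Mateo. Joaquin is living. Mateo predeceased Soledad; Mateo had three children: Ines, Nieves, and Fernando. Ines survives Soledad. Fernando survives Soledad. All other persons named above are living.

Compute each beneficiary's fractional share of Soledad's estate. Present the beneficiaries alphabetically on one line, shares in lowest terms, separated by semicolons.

Neither parent survives and there are no descendants, so the estate passes to Soledad's siblings and their issue per stirpes.
The estate is divided into 3 equal shares of 1/3 among Pilar, Teodoro, Ximena.
Pilar is living and takes 1/3.
Teodoro is living and takes 1/3.
Ximena predeceased; the 1/3 allotted to Ximena's branch passes to Ximena's issue by representation.
The 1/3 is divided into 3 equal shares of 1/9 among Hugo, Joaquin, Mateo.
Hugo is living and takes 1/9.
Joaquin is living and takes 1/9.
Mateo predeceased; the 1/9 allotted to Mateo's branch passes to Mateo's issue by representation.
The 1/9 is divided into 3 equal shares of 1/27 among Ines, Nieves, Fernando.
Ines is living and takes 1/27.
Nieves is living and takes 1/27.
Fernando is living and takes 1/27.

Fernando 1/27; Hugo 1/9; Ines 1/27; Joaquin 1/9; Nieves 1/27; Pilar 1/3; Teodoro 1/3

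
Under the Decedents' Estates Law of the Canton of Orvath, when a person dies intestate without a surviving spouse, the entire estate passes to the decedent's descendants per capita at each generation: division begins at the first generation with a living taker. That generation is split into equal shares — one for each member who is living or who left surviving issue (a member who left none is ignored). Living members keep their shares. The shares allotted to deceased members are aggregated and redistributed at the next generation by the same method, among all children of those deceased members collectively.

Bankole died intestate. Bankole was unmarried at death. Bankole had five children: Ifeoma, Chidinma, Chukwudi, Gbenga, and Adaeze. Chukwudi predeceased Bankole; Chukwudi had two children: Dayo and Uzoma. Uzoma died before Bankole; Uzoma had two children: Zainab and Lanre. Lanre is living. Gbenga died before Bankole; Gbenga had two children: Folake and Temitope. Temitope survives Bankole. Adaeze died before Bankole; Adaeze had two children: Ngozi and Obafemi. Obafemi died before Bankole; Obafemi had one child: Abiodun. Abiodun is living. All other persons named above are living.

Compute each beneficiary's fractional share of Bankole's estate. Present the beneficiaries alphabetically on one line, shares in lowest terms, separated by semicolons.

There is no surviving spouse, so the entire estate passes to Bankole's descendants per capita at each generation.
At generation 1 (Ifeoma, Chidinma, Chukwudi, Gbenga, Adaeze) there are 5 shares of (1)/5 = 1/5 each.
Living: Ifeoma and Chidinma — each takes 1/5.
Deceased: Chukwudi, Gbenga, and Adaeze. Their combined 3/5 is pooled and carried to generation 2.
At generation 2 (Dayo, Uzoma, Folake, Temitope, Ngozi, Obafemi) there are 6 shares of (3/5)/6 = 1/10 each.
Living: Dayo, Folake, Temitope, and Ngozi — each takes 1/10.
Deceased: Uzoma and Obafemi. Their combined 1/5 is pooled and carried to generation 3.
At generation 3 (Zainab, Lanre, Abiodun) there are 3 shares of (1/5)/3 = 1/15 each.
Living: Zainab, Lanre, and Abiodun — each takes 1/15.

Abiodun 1/15; Chidinma 1/5; Dayo 1/10; Folake 1/10; Ifeoma 1/5; Lanre 1/15; Ngozi 1/10; Temitope 1/10; Zainab 1/15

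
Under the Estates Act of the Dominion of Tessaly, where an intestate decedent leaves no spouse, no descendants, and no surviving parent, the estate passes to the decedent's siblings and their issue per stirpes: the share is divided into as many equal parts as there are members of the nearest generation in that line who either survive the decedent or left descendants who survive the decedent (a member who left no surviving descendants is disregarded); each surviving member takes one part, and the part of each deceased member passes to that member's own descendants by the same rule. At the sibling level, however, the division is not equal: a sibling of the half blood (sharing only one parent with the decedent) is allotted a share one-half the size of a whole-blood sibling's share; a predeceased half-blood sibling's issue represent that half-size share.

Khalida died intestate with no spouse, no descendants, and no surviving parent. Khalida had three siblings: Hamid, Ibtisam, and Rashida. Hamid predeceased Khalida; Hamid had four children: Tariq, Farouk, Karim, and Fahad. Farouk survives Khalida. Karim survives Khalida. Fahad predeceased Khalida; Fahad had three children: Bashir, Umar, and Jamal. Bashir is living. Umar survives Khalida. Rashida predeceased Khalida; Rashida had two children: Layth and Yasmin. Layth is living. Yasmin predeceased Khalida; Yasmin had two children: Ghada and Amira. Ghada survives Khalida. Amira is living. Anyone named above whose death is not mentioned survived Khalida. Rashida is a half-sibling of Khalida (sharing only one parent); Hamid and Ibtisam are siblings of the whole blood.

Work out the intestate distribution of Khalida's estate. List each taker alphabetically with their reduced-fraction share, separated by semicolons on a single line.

Amira 1/20; Bashir 1/30; Farouk 1/10; Ghada 1/20; Ibtisam 2/5; Jamal 1/30; Karim 1/10; Layth 1/10; Tariq 1/10; Umar 1/30

No spouse, descendants, or parent survives, so the estate passes to Khalida's siblings per stirpes.
Half-blood siblings count for one-half the weight of whole-blood siblings at the initial division.
Dividing 1 in proportion to weights (total weight 5/2): Hamid (weight 1) → 2/5; Ibtisam (weight 1) → 2/5; Rashida (weight 1/2) → 1/5.
Hamid predeceased; the 2/5 allotted to Hamid's branch passes to Hamid's issue by representation.
The 2/5 is divided into 4 equal shares of 1/10 among Tariq, Farouk, Karim, Fahad.
Tariq is living and takes 1/10.
Farouk is living and takes 1/10.
Karim is living and takes 1/10.
Fahad predeceased; the 1/10 allotted to Fahad's branch passes to Fahad's issue by representation.
The 1/10 is divided into 3 equal shares of 1/30 among Bashir, Umar, Jamal.
Bashir is living and takes 1/30.
Umar is living and takes 1/30.
Jamal is living and takes 1/30.
Ibtisam is living and takes 2/5.
Rashida predeceased; the 1/5 allotted to Rashida's branch passes to Rashida's issue by representation.
The 1/5 is divided into 2 equal shares of 1/10 among Layth, Yasmin.
Layth is living and takes 1/10.
Yasmin predeceased; the 1/10 allotted to Yasmin's branch passes to Yasmin's issue by representation.
The 1/10 is divided into 2 equal shares of 1/20 among Ghada, Amira.
Ghada is living and takes 1/20.
Amira is living and takes 1/20.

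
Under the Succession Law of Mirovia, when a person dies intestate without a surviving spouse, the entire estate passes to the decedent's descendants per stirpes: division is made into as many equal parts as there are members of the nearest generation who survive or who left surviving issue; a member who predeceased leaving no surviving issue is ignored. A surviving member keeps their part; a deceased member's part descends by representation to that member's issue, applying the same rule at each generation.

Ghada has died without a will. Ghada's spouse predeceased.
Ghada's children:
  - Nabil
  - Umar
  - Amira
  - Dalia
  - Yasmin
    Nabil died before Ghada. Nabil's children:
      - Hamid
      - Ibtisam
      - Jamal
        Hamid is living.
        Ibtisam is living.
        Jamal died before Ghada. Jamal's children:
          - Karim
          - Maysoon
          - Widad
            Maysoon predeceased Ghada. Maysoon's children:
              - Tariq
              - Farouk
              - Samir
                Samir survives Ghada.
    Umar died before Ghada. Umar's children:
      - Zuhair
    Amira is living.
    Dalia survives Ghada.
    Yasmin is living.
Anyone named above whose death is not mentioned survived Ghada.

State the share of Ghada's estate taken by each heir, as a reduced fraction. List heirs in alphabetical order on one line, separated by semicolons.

There is no surviving spouse, so the entire estate passes to Ghada's descendants per stirpes.
The estate is divided into 5 equal shares of 1/5 among Nabil, Umar, Amira, Dalia, Yasmin.
Nabil predeceased; the 1/5 allotted to Nabil's branch passes to Nabil's issue by representation.
The 1/5 is divided into 3 equal shares of 1/15 among Hamid, Ibtisam, Jamal.
Hamid is living and takes 1/15.
Ibtisam is living and takes 1/15.
Jamal predeceased; the 1/15 allotted to Jamal's branch passes to Jamal's issue by representation.
The 1/15 is divided into 3 equal shares of 1/45 among Karim, Maysoon, Widad.
Karim is living and takes 1/45.
Maysoon predeceased; the 1/45 allotted to Maysoon's branch passes to Maysoon's issue by representation.
The 1/45 is divided into 3 equal shares of 1/135 among Tariq, Farouk, Samir.
Tariq is living and takes 1/135.
Farouk is living and takes 1/135.
Samir is living and takes 1/135.
Widad is living and takes 1/45.
Umar predeceased; the 1/5 allotted to Umar's branch passes to Umar's issue by representation.
Zuhair is the sole taker at this level and receives the full 1/5.
Amira is living and takes 1/5.
Dalia is living and takes 1/5.
Yasmin is living and takes 1/5.

Amira 1/5; Dalia 1/5; Farouk 1/135; Hamid 1/15; Ibtisam 1/15; Karim 1/45; Samir 1/135; Tariq 1/135; Widad 1/45; Yasmin 1/5; Zuhair 1/5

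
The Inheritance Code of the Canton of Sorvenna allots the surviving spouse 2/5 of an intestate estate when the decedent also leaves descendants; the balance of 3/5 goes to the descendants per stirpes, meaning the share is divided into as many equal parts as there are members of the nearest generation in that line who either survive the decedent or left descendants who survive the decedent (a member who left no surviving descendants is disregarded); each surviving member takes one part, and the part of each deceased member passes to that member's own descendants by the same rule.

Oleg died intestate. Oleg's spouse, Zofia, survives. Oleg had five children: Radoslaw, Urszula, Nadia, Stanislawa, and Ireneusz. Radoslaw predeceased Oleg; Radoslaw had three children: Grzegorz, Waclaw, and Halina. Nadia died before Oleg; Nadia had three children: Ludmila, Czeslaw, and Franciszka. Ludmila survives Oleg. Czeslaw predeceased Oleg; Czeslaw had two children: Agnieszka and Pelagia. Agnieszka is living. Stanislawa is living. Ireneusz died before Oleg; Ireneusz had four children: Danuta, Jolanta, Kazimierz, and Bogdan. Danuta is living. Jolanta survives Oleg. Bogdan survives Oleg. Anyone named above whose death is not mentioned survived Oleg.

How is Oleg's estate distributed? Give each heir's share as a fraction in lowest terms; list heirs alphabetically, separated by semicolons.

Agnieszka 1/50; Bogdan 3/100; Danuta 3/100; Franciszka 1/25; Grzegorz 1/25; Halina 1/25; Jolanta 3/100; Kazimierz 3/100; Ludmila 1/25; Pelagia 1/50; Stanislawa 3/25; Urszula 3/25; Waclaw 1/25; Zofia 2/5

Zofia, as surviving spouse, takes 2/5.
The remaining 3/5 passes to Oleg's descendants per stirpes.
The 3/5 is divided into 5 equal shares of 3/25 among Radoslaw, Urszula, Nadia, Stanislawa, Ireneusz.
Radoslaw predeceased; the 3/25 allotted to Radoslaw's branch passes to Radoslaw's issue by representation.
The 3/25 is divided into 3 equal shares of 1/25 among Grzegorz, Waclaw, Halina.
Grzegorz is living and takes 1/25.
Waclaw is living and takes 1/25.
Halina is living and takes 1/25.
Urszula is living and takes 3/25.
Nadia predeceased; the 3/25 allotted to Nadia's branch passes to Nadia's issue by representation.
The 3/25 is divided into 3 equal shares of 1/25 among Ludmila, Czeslaw, Franciszka.
Ludmila is living and takes 1/25.
Czeslaw predeceased; the 1/25 allotted to Czeslaw's branch passes to Czeslaw's issue by representation.
The 1/25 is divided into 2 equal shares of 1/50 among Agnieszka, Pelagia.
Agnieszka is living and takes 1/50.
Pelagia is living and takes 1/50.
Franciszka is living and takes 1/25.
Stanislawa is living and takes 3/25.
Ireneusz predeceased; the 3/25 allotted to Ireneusz's branch passes to Ireneusz's issue by representation.
The 3/25 is divided into 4 equal shares of 3/100 among Danuta, Jolanta, Kazimierz, Bogdan.
Danuta is living and takes 3/100.
Jolanta is living and takes 3/100.
Kazimierz is living and takes 3/100.
Bogdan is living and takes 3/100.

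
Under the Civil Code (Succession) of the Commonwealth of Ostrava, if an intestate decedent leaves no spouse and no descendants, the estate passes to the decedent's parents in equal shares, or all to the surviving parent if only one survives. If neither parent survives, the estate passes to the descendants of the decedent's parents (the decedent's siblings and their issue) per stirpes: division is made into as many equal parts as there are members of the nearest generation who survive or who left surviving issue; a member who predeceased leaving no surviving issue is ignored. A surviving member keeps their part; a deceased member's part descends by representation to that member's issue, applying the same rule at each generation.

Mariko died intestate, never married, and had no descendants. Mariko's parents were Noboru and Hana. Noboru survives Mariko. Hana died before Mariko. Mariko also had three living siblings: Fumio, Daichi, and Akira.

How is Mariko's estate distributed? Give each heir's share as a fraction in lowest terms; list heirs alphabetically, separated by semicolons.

Only one parent, Noboru, survives, so Noboru takes the entire estate. The siblings take nothing because a surviving parent has priority.

Noboru 1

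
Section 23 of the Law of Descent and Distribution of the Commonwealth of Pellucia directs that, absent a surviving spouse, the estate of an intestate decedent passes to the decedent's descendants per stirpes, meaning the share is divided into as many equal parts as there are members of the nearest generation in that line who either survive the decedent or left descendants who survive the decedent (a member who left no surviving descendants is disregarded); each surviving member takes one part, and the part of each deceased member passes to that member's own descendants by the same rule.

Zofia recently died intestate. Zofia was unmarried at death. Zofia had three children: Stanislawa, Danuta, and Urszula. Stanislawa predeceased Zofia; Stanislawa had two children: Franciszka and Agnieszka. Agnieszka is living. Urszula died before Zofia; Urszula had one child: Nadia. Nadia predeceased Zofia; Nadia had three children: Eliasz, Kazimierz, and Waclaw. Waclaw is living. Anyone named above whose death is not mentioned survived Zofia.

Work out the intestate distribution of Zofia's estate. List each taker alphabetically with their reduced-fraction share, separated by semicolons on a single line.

Agnieszka 1/6; Danuta 1/3; Eliasz 1/9; Franciszka 1/6; Kazimierz 1/9; Waclaw 1/9

There is no surviving spouse, so the entire estate passes to Zofia's descendants per stirpes.
The estate is divided into 3 equal shares of 1/3 among Stanislawa, Danuta, Urszula.
Stanislawa predeceased; the 1/3 allotted to Stanislawa's branch passes to Stanislawa's issue by representation.
The 1/3 is divided into 2 equal shares of 1/6 among Franciszka, Agnieszka.
Franciszka is living and takes 1/6.
Agnieszka is living and takes 1/6.
Danuta is living and takes 1/3.
Urszula predeceased; the 1/3 allotted to Urszula's branch passes to Urszula's issue by representation.
Nadia's line is the sole branch at this level, so the full 1/3 passes to Nadia's issue by representation.
The 1/3 is divided into 3 equal shares of 1/9 among Eliasz, Kazimierz, Waclaw.
Eliasz is living and takes 1/9.
Kazimierz is living and takes 1/9.
Waclaw is living and takes 1/9.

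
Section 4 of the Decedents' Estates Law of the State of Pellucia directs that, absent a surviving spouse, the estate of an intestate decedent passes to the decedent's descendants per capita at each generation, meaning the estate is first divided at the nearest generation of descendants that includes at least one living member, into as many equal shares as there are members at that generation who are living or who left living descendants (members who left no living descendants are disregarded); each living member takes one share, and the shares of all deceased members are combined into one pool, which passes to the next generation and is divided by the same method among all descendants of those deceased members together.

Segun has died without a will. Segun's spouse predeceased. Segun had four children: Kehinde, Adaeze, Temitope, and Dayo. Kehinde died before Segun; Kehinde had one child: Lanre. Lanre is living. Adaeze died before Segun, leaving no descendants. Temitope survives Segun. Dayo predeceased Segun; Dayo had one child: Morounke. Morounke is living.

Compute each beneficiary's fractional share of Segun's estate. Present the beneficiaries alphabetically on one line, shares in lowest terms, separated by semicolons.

Lanre 1/3; Morounke 1/3; Temitope 1/3

There is no surviving spouse, so the entire estate passes to Segun's descendants per capita at each generation.
At generation 1 (Kehinde, Temitope, Dayo) there are 3 shares of (1)/3 = 1/3 each.
Living: Temitope — each takes 1/3.
Deceased: Kehinde and Dayo. Their combined 2/3 is pooled and carried to generation 2.
At generation 2 (Lanre, Morounke) there are 2 shares of (2/3)/2 = 1/3 each.
Living: Lanre and Morounke — each takes 1/3.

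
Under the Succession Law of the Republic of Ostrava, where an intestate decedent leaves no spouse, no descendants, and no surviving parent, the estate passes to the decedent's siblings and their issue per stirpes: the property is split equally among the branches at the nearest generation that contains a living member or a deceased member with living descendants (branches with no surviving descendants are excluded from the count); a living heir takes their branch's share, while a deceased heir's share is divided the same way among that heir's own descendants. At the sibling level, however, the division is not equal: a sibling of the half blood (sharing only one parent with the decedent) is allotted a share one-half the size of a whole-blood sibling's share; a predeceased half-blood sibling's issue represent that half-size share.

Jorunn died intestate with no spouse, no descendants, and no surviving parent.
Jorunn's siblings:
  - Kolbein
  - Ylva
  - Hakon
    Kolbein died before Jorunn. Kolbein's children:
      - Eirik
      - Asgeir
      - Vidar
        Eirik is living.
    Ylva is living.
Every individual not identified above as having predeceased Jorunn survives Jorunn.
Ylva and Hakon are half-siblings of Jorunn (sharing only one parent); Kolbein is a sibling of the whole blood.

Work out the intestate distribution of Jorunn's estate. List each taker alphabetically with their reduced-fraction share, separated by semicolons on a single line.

No spouse, descendants, or parent survives, so the estate passes to Jorunn's siblings per stirpes.
Half-blood siblings count for one-half the weight of whole-blood siblings at the initial division.
Dividing 1 in proportion to weights (total weight 2): Kolbein (weight 1) → 1/2; Ylva (weight 1/2) → 1/4; Hakon (weight 1/2) → 1/4.
Kolbein predeceased; the 1/2 allotted to Kolbein's branch passes to Kolbein's issue by representation.
The 1/2 is divided into 3 equal shares of 1/6 among Eirik, Asgeir, Vidar.
Eirik is living and takes 1/6.
Asgeir is living and takes 1/6.
Vidar is living and takes 1/6.
Ylva is living and takes 1/4.
Hakon is living and takes 1/4.

Asgeir 1/6; Eirik 1/6; Hakon 1/4; Vidar 1/6; Ylva 1/4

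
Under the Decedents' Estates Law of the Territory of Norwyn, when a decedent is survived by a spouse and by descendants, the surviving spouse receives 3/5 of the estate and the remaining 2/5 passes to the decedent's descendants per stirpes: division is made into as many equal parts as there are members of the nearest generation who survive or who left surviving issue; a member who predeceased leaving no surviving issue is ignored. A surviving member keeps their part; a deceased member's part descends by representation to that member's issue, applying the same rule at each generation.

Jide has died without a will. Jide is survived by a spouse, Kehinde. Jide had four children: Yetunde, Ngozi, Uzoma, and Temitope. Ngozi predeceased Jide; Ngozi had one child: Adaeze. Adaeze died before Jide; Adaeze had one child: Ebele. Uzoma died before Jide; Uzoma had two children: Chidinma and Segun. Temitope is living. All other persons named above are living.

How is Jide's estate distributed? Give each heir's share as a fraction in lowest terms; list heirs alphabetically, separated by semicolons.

Kehinde, as surviving spouse, takes 3/5.
The remaining 2/5 passes to Jide's descendants per stirpes.
The 2/5 is divided into 4 equal shares of 1/10 among Yetunde, Ngozi, Uzoma, Temitope.
Yetunde is living and takes 1/10.
Ngozi predeceased; the 1/10 allotted to Ngozi's branch passes to Ngozi's issue by representation.
Adaeze's line is the sole branch at this level, so the full 1/10 passes to Adaeze's issue by representation.
Ebele is the sole taker at this level and receives the full 1/10.
Uzoma predeceased; the 1/10 allotted to Uzoma's branch passes to Uzoma's issue by representation.
The 1/10 is divided into 2 equal shares of 1/20 among Chidinma, Segun.
Chidinma is living and takes 1/20.
Segun is living and takes 1/20.
Temitope is living and takes 1/10.

Chidinma 1/20; Ebele 1/10; Kehinde 3/5; Segun 1/20; Temitope 1/10; Yetunde 1/10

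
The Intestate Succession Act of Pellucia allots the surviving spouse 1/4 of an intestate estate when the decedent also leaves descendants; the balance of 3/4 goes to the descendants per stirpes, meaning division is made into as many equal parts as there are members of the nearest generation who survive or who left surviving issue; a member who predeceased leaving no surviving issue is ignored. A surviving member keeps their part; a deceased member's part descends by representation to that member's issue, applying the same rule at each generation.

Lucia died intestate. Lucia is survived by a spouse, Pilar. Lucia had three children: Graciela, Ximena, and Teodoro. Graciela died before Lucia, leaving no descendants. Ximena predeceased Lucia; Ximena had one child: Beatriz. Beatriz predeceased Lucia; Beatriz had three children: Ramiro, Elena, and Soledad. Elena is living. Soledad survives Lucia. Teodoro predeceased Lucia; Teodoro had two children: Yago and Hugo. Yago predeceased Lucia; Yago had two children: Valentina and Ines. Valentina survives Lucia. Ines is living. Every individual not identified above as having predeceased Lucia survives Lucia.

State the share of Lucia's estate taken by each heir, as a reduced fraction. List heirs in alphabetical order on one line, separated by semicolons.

Elena 1/8; Hugo 3/16; Ines 3/32; Pilar 1/4; Ramiro 1/8; Soledad 1/8; Valentina 3/32

Pilar, as surviving spouse, takes 1/4.
The remaining 3/4 passes to Lucia's descendants per stirpes.
Graciela left no surviving issue, so that branch lapses and is disregarded.
The 3/4 is divided into 2 equal shares of 3/8 among Ximena, Teodoro.
Ximena predeceased; the 3/8 allotted to Ximena's branch passes to Ximena's issue by representation.
Beatriz's line is the sole branch at this level, so the full 3/8 passes to Beatriz's issue by representation.
The 3/8 is divided into 3 equal shares of 1/8 among Ramiro, Elena, Soledad.
Ramiro is living and takes 1/8.
Elena is living and takes 1/8.
Soledad is living and takes 1/8.
Teodoro predeceased; the 3/8 allotted to Teodoro's branch passes to Teodoro's issue by representation.
The 3/8 is divided into 2 equal shares of 3/16 among Yago, Hugo.
Yago predeceased; the 3/16 allotted to Yago's branch passes to Yago's issue by representation.
The 3/16 is divided into 2 equal shares of 3/32 among Valentina, Ines.
Valentina is living and takes 3/32.
Ines is living and takes 3/32.
Hugo is living and takes 3/16.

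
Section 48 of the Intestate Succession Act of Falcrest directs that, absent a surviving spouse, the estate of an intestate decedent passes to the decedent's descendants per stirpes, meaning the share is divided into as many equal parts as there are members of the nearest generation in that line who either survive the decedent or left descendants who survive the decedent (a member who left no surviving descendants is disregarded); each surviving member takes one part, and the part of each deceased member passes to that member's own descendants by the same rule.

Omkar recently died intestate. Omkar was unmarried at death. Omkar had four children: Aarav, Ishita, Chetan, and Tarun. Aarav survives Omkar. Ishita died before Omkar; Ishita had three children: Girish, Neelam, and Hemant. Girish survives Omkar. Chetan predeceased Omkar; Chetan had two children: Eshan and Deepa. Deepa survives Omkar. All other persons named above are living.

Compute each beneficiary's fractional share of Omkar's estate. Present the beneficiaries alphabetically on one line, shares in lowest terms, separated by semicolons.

There is no surviving spouse, so the entire estate passes to Omkar's descendants per stirpes.
The estate is divided into 4 equal shares of 1/4 among Aarav, Ishita, Chetan, Tarun.
Aarav is living and takes 1/4.
Ishita predeceased; the 1/4 allotted to Ishita's branch passes to Ishita's issue by representation.
The 1/4 is divided into 3 equal shares of 1/12 among Girish, Neelam, Hemant.
Girish is living and takes 1/12.
Neelam is living and takes 1/12.
Hemant is living and takes 1/12.
Chetan predeceased; the 1/4 allotted to Chetan's branch passes to Chetan's issue by representation.
The 1/4 is divided into 2 equal shares of 1/8 among Eshan, Deepa.
Eshan is living and takes 1/8.
Deepa is living and takes 1/8.
Tarun is living and takes 1/4.

Aarav 1/4; Deepa 1/8; Eshan 1/8; Girish 1/12; Hemant 1/12; Neelam 1/12; Tarun 1/4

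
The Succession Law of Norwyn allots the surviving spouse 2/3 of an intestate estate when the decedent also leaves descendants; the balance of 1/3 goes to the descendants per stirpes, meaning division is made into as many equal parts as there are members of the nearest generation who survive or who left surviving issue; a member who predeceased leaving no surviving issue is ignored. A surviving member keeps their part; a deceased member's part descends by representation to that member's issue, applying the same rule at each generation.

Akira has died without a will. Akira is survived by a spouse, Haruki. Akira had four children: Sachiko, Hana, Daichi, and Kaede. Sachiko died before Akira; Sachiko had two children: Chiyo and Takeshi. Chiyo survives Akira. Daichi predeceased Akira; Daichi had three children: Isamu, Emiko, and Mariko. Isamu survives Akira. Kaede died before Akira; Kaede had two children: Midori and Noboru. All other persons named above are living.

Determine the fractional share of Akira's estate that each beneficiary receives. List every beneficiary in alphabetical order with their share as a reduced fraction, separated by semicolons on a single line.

Chiyo 1/24; Emiko 1/36; Hana 1/12; Haruki 2/3; Isamu 1/36; Mariko 1/36; Midori 1/24; Noboru 1/24; Takeshi 1/24

Haruki, as surviving spouse, takes 2/3.
The remaining 1/3 passes to Akira's descendants per stirpes.
The 1/3 is divided into 4 equal shares of 1/12 among Sachiko, Hana, Daichi, Kaede.
Sachiko predeceased; the 1/12 allotted to Sachiko's branch passes to Sachiko's issue by representation.
The 1/12 is divided into 2 equal shares of 1/24 among Chiyo, Takeshi.
Chiyo is living and takes 1/24.
Takeshi is living and takes 1/24.
Hana is living and takes 1/12.
Daichi predeceased; the 1/12 allotted to Daichi's branch passes to Daichi's issue by representation.
The 1/12 is divided into 3 equal shares of 1/36 among Isamu, Emiko, Mariko.
Isamu is living and takes 1/36.
Emiko is living and takes 1/36.
Mariko is living and takes 1/36.
Kaede predeceased; the 1/12 allotted to Kaede's branch passes to Kaede's issue by representation.
The 1/12 is divided into 2 equal shares of 1/24 among Midori, Noboru.
Midori is living and takes 1/24.
Noboru is living and takes 1/24.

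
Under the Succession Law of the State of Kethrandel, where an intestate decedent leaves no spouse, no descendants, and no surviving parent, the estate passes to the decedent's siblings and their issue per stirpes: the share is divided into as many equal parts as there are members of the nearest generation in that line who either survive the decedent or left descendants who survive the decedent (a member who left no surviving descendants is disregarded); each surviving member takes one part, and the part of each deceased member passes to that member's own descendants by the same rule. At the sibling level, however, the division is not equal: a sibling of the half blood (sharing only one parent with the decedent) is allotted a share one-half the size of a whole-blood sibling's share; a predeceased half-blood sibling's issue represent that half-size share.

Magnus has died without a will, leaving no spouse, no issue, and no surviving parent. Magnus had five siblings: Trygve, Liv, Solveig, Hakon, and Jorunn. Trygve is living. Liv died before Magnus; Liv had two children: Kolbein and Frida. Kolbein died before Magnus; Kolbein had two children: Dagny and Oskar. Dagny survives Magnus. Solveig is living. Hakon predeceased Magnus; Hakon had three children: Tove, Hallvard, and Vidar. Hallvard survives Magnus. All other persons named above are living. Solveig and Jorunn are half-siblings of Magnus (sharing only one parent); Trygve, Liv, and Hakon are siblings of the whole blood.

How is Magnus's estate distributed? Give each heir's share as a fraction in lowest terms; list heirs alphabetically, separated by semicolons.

No spouse, descendants, or parent survives, so the estate passes to Magnus's siblings per stirpes.
Half-blood siblings count for one-half the weight of whole-blood siblings at the initial division.
Dividing 1 in proportion to weights (total weight 4): Trygve (weight 1) → 1/4; Liv (weight 1) → 1/4; Solveig (weight 1/2) → 1/8; Hakon (weight 1) → 1/4; Jorunn (weight 1/2) → 1/8.
Trygve is living and takes 1/4.
Liv predeceased; the 1/4 allotted to Liv's branch passes to Liv's issue by representation.
The 1/4 is divided into 2 equal shares of 1/8 among Kolbein, Frida.
Kolbein predeceased; the 1/8 allotted to Kolbein's branch passes to Kolbein's issue by representation.
The 1/8 is divided into 2 equal shares of 1/16 among Dagny, Oskar.
Dagny is living and takes 1/16.
Oskar is living and takes 1/16.
Frida is living and takes 1/8.
Solveig is living and takes 1/8.
Hakon predeceased; the 1/4 allotted to Hakon's branch passes to Hakon's issue by representation.
The 1/4 is divided into 3 equal shares of 1/12 among Tove, Hallvard, Vidar.
Tove is living and takes 1/12.
Hallvard is living and takes 1/12.
Vidar is living and takes 1/12.
Jorunn is living and takes 1/8.

Dagny 1/16; Frida 1/8; Hallvard 1/12; Jorunn 1/8; Oskar 1/16; Solveig 1/8; Tove 1/12; Trygve 1/4; Vidar 1/12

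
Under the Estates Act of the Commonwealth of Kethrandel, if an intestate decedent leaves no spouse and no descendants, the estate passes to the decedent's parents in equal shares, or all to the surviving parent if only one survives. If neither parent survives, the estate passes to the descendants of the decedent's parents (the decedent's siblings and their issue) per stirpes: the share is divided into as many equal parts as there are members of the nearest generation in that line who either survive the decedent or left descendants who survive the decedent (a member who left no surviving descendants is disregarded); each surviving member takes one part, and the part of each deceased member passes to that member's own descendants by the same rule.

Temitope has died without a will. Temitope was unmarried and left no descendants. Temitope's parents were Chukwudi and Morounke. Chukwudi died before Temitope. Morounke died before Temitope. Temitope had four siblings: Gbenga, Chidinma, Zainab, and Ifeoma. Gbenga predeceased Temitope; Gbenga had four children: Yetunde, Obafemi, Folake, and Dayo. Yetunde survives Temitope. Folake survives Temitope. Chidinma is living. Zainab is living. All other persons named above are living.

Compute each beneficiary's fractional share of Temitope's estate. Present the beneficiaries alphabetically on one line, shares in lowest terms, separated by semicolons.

Neither parent survives and there are no descendants, so the estate passes to Temitope's siblings and their issue per stirpes.
The estate is divided into 4 equal shares of 1/4 among Gbenga, Chidinma, Zainab, Ifeoma.
Gbenga predeceased; the 1/4 allotted to Gbenga's branch passes to Gbenga's issue by representation.
The 1/4 is divided into 4 equal shares of 1/16 among Yetunde, Obafemi, Folake, Dayo.
Yetunde is living and takes 1/16.
Obafemi is living and takes 1/16.
Folake is living and takes 1/16.
Dayo is living and takes 1/16.
Chidinma is living and takes 1/4.
Zainab is living and takes 1/4.
Ifeoma is living and takes 1/4.

Chidinma 1/4; Dayo 1/16; Folake 1/16; Ifeoma 1/4; Obafemi 1/16; Yetunde 1/16; Zainab 1/4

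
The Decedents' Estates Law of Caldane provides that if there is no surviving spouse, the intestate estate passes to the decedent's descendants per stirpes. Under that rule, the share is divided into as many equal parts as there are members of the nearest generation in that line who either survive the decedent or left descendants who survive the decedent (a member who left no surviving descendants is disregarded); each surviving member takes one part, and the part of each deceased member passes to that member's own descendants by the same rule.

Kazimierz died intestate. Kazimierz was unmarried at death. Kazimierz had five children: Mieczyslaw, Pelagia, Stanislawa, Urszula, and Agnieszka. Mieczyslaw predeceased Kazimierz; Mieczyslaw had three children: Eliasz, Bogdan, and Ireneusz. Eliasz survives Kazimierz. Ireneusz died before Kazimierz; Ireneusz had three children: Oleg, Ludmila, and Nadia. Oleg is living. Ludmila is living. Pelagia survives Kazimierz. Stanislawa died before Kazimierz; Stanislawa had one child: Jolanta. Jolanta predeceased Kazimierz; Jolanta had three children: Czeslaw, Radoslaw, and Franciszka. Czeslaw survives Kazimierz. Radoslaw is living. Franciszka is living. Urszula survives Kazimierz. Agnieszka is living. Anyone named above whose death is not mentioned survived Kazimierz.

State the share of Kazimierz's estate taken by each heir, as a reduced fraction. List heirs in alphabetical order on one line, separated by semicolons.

Agnieszka 1/5; Bogdan 1/15; Czeslaw 1/15; Eliasz 1/15; Franciszka 1/15; Ludmila 1/45; Nadia 1/45; Oleg 1/45; Pelagia 1/5; Radoslaw 1/15; Urszula 1/5

There is no surviving spouse, so the entire estate passes to Kazimierz's descendants per stirpes.
The estate is divided into 5 equal shares of 1/5 among Mieczyslaw, Pelagia, Stanislawa, Urszula, Agnieszka.
Mieczyslaw predeceased; the 1/5 allotted to Mieczyslaw's branch passes to Mieczyslaw's issue by representation.
The 1/5 is divided into 3 equal shares of 1/15 among Eliasz, Bogdan, Ireneusz.
Eliasz is living and takes 1/15.
Bogdan is living and takes 1/15.
Ireneusz predeceased; the 1/15 allotted to Ireneusz's branch passes to Ireneusz's issue by representation.
The 1/15 is divided into 3 equal shares of 1/45 among Oleg, Ludmila, Nadia.
Oleg is living and takes 1/45.
Ludmila is living and takes 1/45.
Nadia is living and takes 1/45.
Pelagia is living and takes 1/5.
Stanislawa predeceased; the 1/5 allotted to Stanislawa's branch passes to Stanislawa's issue by representation.
Jolanta's line is the sole branch at this level, so the full 1/5 passes to Jolanta's issue by representation.
The 1/5 is divided into 3 equal shares of 1/15 among Czeslaw, Radoslaw, Franciszka.
Czeslaw is living and takes 1/15.
Radoslaw is living and takes 1/15.
Franciszka is living and takes 1/15.
Urszula is living and takes 1/5.
Agnieszka is living and takes 1/5.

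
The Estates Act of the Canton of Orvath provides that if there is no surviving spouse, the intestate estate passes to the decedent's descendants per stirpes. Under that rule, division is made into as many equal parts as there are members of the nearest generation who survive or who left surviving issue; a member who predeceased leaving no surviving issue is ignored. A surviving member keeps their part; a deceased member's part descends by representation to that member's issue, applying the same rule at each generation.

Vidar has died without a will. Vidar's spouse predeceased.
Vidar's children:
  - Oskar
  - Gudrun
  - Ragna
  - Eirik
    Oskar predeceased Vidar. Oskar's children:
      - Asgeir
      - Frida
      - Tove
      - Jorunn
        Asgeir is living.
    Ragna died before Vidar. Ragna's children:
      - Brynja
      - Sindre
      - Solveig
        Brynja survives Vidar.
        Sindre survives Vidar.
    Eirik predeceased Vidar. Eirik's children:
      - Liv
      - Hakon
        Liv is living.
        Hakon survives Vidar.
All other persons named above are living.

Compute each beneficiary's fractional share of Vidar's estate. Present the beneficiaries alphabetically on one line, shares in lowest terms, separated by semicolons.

Asgeir 1/16; Brynja 1/12; Frida 1/16; Gudrun 1/4; Hakon 1/8; Jorunn 1/16; Liv 1/8; Sindre 1/12; Solveig 1/12; Tove 1/16

There is no surviving spouse, so the entire estate passes to Vidar's descendants per stirpes.
The estate is divided into 4 equal shares of 1/4 among Oskar, Gudrun, Ragna, Eirik.
Oskar predeceased; the 1/4 allotted to Oskar's branch passes to Oskar's issue by representation.
The 1/4 is divided into 4 equal shares of 1/16 among Asgeir, Frida, Tove, Jorunn.
Asgeir is living and takes 1/16.
Frida is living and takes 1/16.
Tove is living and takes 1/16.
Jorunn is living and takes 1/16.
Gudrun is living and takes 1/4.
Ragna predeceased; the 1/4 allotted to Ragna's branch passes to Ragna's issue by representation.
The 1/4 is divided into 3 equal shares of 1/12 among Brynja, Sindre, Solveig.
Brynja is living and takes 1/12.
Sindre is living and takes 1/12.
Solveig is living and takes 1/12.
Eirik predeceased; the 1/4 allotted to Eirik's branch passes to Eirik's issue by representation.
The 1/4 is divided into 2 equal shares of 1/8 among Liv, Hakon.
Liv is living and takes 1/8.
Hakon is living and takes 1/8.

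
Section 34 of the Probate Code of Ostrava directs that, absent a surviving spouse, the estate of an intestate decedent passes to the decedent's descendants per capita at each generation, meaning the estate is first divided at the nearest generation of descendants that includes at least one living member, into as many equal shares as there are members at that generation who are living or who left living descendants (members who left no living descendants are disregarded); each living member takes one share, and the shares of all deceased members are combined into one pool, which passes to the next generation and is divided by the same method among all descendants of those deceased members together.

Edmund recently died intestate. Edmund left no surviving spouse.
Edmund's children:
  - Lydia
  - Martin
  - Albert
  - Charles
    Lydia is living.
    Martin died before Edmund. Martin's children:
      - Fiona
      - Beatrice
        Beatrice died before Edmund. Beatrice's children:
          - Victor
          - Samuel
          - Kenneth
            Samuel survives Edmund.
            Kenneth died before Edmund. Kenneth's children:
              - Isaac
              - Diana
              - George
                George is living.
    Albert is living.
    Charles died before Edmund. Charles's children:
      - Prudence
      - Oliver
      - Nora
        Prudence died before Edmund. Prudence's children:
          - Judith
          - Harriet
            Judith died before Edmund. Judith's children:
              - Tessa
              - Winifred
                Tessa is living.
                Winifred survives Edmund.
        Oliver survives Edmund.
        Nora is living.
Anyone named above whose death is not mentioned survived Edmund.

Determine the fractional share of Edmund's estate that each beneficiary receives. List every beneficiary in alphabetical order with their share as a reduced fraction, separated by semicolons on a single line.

There is no surviving spouse, so the entire estate passes to Edmund's descendants per capita at each generation.
At generation 1 (Lydia, Martin, Albert, Charles) there are 4 shares of (1)/4 = 1/4 each.
Living: Lydia and Albert — each takes 1/4.
Deceased: Martin and Charles. Their combined 1/2 is pooled and carried to generation 2.
At generation 2 (Fiona, Beatrice, Prudence, Oliver, Nora) there are 5 shares of (1/2)/5 = 1/10 each.
Living: Fiona, Oliver, and Nora — each takes 1/10.
Deceased: Beatrice and Prudence. Their combined 1/5 is pooled and carried to generation 3.
At generation 3 (Victor, Samuel, Kenneth, Judith, Harriet) there are 5 shares of (1/5)/5 = 1/25 each.
Living: Victor, Samuel, and Harriet — each takes 1/25.
Deceased: Kenneth and Judith. Their combined 2/25 is pooled and carried to generation 4.
At generation 4 (Isaac, Diana, George, Tessa, Winifred) there are 5 shares of (2/25)/5 = 2/125 each.
Living: Isaac, Diana, George, Tessa, and Winifred — each takes 2/125.

Albert 1/4; Diana 2/125; Fiona 1/10; George 2/125; Harriet 1/25; Isaac 2/125; Lydia 1/4; Nora 1/10; Oliver 1/10; Samuel 1/25; Tessa 2/125; Victor 1/25; Winifred 2/125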